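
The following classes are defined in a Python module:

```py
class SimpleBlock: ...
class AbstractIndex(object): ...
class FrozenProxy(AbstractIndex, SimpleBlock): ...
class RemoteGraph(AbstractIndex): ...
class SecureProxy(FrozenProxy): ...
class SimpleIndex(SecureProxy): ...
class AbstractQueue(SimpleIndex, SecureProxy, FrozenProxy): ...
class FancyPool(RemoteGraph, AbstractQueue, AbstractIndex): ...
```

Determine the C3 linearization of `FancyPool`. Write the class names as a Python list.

[FancyPool, RemoteGraph, AbstractQueue, SimpleIndex, SecureProxy, FrozenProxy, AbstractIndex, SimpleBlock, object]

L[FancyPool] = FancyPool + merge(L[RemoteGraph], L[AbstractQueue], L[AbstractIndex], [RemoteGraph AbstractQueue AbstractIndex])
  take RemoteGraph:  [RemoteGraph AbstractIndex object] + [AbstractQueue SimpleIndex SecureProxy FrozenProxy AbstractIndex SimpleBlock object] + [AbstractIndex object] + [RemoteGraph AbstractQueue AbstractIndex]
  take AbstractQueue:  [AbstractIndex object] + [AbstractQueue SimpleIndex SecureProxy FrozenProxy AbstractIndex SimpleBlock object] + [AbstractIndex object] + [AbstractQueue AbstractIndex]
  take SimpleIndex:  [AbstractIndex object] + [SimpleIndex SecureProxy FrozenProxy AbstractIndex SimpleBlock object] + [AbstractIndex object] + [AbstractIndex]
  take SecureProxy:  [AbstractIndex object] + [SecureProxy FrozenProxy AbstractIndex SimpleBlock object] + [AbstractIndex object] + [AbstractIndex]
  take FrozenProxy:  [AbstractIndex object] + [FrozenProxy AbstractIndex SimpleBlock object] + [AbstractIndex object] + [AbstractIndex]
  take AbstractIndex:  [AbstractIndex object] + [AbstractIndex SimpleBlock object] + [AbstractIndex object] + [AbstractIndex]
  take SimpleBlock:  [object] + [SimpleBlock object] + [object]
  take object:  [object] + [object] + [object]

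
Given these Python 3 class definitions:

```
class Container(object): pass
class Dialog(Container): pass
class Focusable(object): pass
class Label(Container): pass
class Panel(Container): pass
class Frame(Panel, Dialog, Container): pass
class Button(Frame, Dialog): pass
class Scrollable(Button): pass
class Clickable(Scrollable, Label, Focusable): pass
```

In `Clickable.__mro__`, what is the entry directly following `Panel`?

L[Clickable] = Clickable + merge(L[Scrollable], L[Label], L[Focusable], [Scrollable Label Focusable])
  take Scrollable:  [Scrollable Button Frame Panel Dialog Container object] + [Label Container object] + [Focusable object] + [Scrollable Label Focusable]
  take Button:  [Button Frame Panel Dialog Container object] + [Label Container object] + [Focusable object] + [Label Focusable]
  take Frame:  [Frame Panel Dialog Container object] + [Label Container object] + [Focusable object] + [Label Focusable]
  take Panel:  [Panel Dialog Container object] + [Label Container object] + [Focusable object] + [Label Focusable]
  take Dialog:  [Dialog Container object] + [Label Container object] + [Focusable object] + [Label Focusable]
  take Label:  [Container object] + [Label Container object] + [Focusable object] + [Label Focusable]
  take Container:  [Container object] + [Container object] + [Focusable object] + [Focusable]
  take Focusable:  [object] + [object] + [Focusable object] + [Focusable]
  take object:  [object] + [object] + [object]
MRO: Clickable Scrollable Button Frame Panel Dialog Label Container Focusable object
Panel is at position 4; next is Dialog.

Dialog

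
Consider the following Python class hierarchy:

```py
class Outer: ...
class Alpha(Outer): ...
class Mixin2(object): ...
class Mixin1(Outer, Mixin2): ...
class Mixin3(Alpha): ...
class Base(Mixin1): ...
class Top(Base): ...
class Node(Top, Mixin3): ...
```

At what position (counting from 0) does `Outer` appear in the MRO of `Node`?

6

L[Node] = Node + merge(L[Top], L[Mixin3], [Top Mixin3])
  take Top:  [Top Base Mixin1 Outer Mixin2 object] + [Mixin3 Alpha Outer object] + [Top Mixin3]
  take Base:  [Base Mixin1 Outer Mixin2 object] + [Mixin3 Alpha Outer object] + [Mixin3]
  take Mixin1:  [Mixin1 Outer Mixin2 object] + [Mixin3 Alpha Outer object] + [Mixin3]
  take Mixin3:  [Outer Mixin2 object] + [Mixin3 Alpha Outer object] + [Mixin3]
  take Alpha:  [Outer Mixin2 object] + [Alpha Outer object]
  take Outer:  [Outer Mixin2 object] + [Outer object]
  take Mixin2:  [Mixin2 object] + [object]
  take object:  [object] + [object]
MRO: Node Top Base Mixin1 Mixin3 Alpha Outer Mixin2 object
Outer sits at index 6.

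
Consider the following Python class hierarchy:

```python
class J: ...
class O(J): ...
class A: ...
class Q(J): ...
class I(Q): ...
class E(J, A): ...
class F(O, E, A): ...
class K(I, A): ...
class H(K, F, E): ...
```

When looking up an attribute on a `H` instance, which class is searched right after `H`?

K

L[H] = H + merge(L[K], L[F], L[E], [K F E])
  take K:  [K I Q J A object] + [F O E J A object] + [E J A object] + [K F E]
  take I:  [I Q J A object] + [F O E J A object] + [E J A object] + [F E]
  take Q:  [Q J A object] + [F O E J A object] + [E J A object] + [F E]
  take F:  [J A object] + [F O E J A object] + [E J A object] + [F E]
  take O:  [J A object] + [O E J A object] + [E J A object] + [E]
  take E:  [J A object] + [E J A object] + [E J A object] + [E]
  take J:  [J A object] + [J A object] + [J A object]
  take A:  [A object] + [A object] + [A object]
  take object:  [object] + [object] + [object]
MRO: H K I Q F O E J A object
H is at position 0; next is K.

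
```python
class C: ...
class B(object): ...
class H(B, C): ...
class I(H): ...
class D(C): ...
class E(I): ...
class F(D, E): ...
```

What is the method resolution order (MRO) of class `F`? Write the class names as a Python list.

L[F] = F + merge(L[D], L[E], [D E])
  take D:  [D C object] + [E I H B C object] + [D E]
  take E:  [C object] + [E I H B C object] + [E]
  take I:  [C object] + [I H B C object]
  take H:  [C object] + [H B C object]
  take B:  [C object] + [B C object]
  take C:  [C object] + [C object]
  take object:  [object] + [object]

[F, D, E, I, H, B, C, object]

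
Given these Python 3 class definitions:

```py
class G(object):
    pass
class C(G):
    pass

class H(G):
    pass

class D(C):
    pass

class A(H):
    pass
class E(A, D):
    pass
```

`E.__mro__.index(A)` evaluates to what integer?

L[E] = E + merge(L[A], L[D], [A D])
  take A:  [A H G object] + [D C G object] + [A D]
  take H:  [H G object] + [D C G object] + [D]
  take D:  [G object] + [D C G object] + [D]
  take C:  [G object] + [C G object]
  take G:  [G object] + [G object]
  take object:  [object] + [object]
MRO: E A H D C G object
A sits at index 1.

1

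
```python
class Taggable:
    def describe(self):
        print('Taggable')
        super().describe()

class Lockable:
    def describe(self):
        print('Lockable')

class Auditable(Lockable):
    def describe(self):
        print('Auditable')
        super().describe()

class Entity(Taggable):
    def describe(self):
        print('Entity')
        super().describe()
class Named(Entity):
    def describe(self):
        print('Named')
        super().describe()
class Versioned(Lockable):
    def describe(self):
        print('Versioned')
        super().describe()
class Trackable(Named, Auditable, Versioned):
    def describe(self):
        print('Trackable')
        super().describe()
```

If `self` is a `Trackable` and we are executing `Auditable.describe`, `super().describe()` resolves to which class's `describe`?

L[Trackable] = Trackable + merge(L[Named], L[Auditable], L[Versioned], [Named Auditable Versioned])
  take Named:  [Named Entity Taggable object] + [Auditable Lockable object] + [Versioned Lockable object] + [Named Auditable Versioned]
  take Entity:  [Entity Taggable object] + [Auditable Lockable object] + [Versioned Lockable object] + [Auditable Versioned]
  take Taggable:  [Taggable object] + [Auditable Lockable object] + [Versioned Lockable object] + [Auditable Versioned]
  take Auditable:  [object] + [Auditable Lockable object] + [Versioned Lockable object] + [Auditable Versioned]
  take Versioned:  [object] + [Lockable object] + [Versioned Lockable object] + [Versioned]
  take Lockable:  [object] + [Lockable object] + [Lockable object]
  take object:  [object] + [object] + [object]
MRO: Trackable Named Entity Taggable Auditable Versioned Lockable object
super() in Auditable.describe on a Trackable instance goes to the class after Auditable in Trackable's MRO: Versioned.

Versioned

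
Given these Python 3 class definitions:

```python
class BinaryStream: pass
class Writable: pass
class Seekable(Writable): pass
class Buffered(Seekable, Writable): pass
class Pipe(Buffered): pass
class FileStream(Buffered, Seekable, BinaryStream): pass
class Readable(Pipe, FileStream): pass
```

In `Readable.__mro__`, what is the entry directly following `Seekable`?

Writable

L[Readable] = Readable + merge(L[Pipe], L[FileStream], [Pipe FileStream])
  take Pipe:  [Pipe Buffered Seekable Writable object] + [FileStream Buffered Seekable Writable BinaryStream object] + [Pipe FileStream]
  take FileStream:  [Buffered Seekable Writable object] + [FileStream Buffered Seekable Writable BinaryStream object] + [FileStream]
  take Buffered:  [Buffered Seekable Writable object] + [Buffered Seekable Writable BinaryStream object]
  take Seekable:  [Seekable Writable object] + [Seekable Writable BinaryStream object]
  take Writable:  [Writable object] + [Writable BinaryStream object]
  take BinaryStream:  [object] + [BinaryStream object]
  take object:  [object] + [object]
MRO: Readable Pipe FileStream Buffered Seekable Writable BinaryStream object
Seekable is at position 4; next is Writable.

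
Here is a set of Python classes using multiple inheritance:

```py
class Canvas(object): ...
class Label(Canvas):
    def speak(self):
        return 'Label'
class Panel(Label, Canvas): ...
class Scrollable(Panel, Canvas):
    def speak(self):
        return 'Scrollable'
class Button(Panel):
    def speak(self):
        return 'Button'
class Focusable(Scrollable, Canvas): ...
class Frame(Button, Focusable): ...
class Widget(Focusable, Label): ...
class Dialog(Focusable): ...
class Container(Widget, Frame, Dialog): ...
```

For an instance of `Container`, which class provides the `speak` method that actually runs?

Button

L[Container] = Container + merge(L[Widget], L[Frame], L[Dialog], [Widget Frame Dialog])
  take Widget:  [Widget Focusable Scrollable Panel Label Canvas object] + [Frame Button Focusable Scrollable Panel Label Canvas object] + [Dialog Focusable Scrollable Panel Label Canvas object] + [Widget Frame Dialog]
  take Frame:  [Focusable Scrollable Panel Label Canvas object] + [Frame Button Focusable Scrollable Panel Label Canvas object] + [Dialog Focusable Scrollable Panel Label Canvas object] + [Frame Dialog]
  take Button:  [Focusable Scrollable Panel Label Canvas object] + [Button Focusable Scrollable Panel Label Canvas object] + [Dialog Focusable Scrollable Panel Label Canvas object] + [Dialog]
  take Dialog:  [Focusable Scrollable Panel Label Canvas object] + [Focusable Scrollable Panel Label Canvas object] + [Dialog Focusable Scrollable Panel Label Canvas object] + [Dialog]
  take Focusable:  [Focusable Scrollable Panel Label Canvas object] + [Focusable Scrollable Panel Label Canvas object] + [Focusable Scrollable Panel Label Canvas object]
  take Scrollable:  [Scrollable Panel Label Canvas object] + [Scrollable Panel Label Canvas object] + [Scrollable Panel Label Canvas object]
  take Panel:  [Panel Label Canvas object] + [Panel Label Canvas object] + [Panel Label Canvas object]
  take Label:  [Label Canvas object] + [Label Canvas object] + [Label Canvas object]
  take Canvas:  [Canvas object] + [Canvas object] + [Canvas object]
  take object:  [object] + [object] + [object]
MRO: Container Widget Frame Button Dialog Focusable Scrollable Panel Label Canvas object
speak is defined in: Button, Label, Scrollable. First along the MRO is Button.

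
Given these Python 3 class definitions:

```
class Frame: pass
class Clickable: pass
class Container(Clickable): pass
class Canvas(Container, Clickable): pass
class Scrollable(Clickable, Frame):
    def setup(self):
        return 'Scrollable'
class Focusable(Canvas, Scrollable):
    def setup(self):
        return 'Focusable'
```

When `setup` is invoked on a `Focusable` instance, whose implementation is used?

L[Focusable] = Focusable + merge(L[Canvas], L[Scrollable], [Canvas Scrollable])
  take Canvas:  [Canvas Container Clickable object] + [Scrollable Clickable Frame object] + [Canvas Scrollable]
  take Container:  [Container Clickable object] + [Scrollable Clickable Frame object] + [Scrollable]
  take Scrollable:  [Clickable object] + [Scrollable Clickable Frame object] + [Scrollable]
  take Clickable:  [Clickable object] + [Clickable Frame object]
  take Frame:  [object] + [Frame object]
  take object:  [object] + [object]
MRO: Focusable Canvas Container Scrollable Clickable Frame object
setup is defined in: Focusable, Scrollable. First along the MRO is Focusable.

Focusable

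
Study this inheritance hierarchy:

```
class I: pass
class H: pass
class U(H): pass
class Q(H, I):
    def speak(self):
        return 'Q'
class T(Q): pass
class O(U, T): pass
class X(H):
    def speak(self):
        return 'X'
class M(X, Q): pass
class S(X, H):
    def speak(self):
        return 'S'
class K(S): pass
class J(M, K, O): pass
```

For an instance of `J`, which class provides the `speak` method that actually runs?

L[J] = J + merge(L[M], L[K], L[O], [M K O])
  take M:  [M X Q H I object] + [K S X H object] + [O U T Q H I object] + [M K O]
  take K:  [X Q H I object] + [K S X H object] + [O U T Q H I object] + [K O]
  take S:  [X Q H I object] + [S X H object] + [O U T Q H I object] + [O]
  take X:  [X Q H I object] + [X H object] + [O U T Q H I object] + [O]
  take O:  [Q H I object] + [H object] + [O U T Q H I object] + [O]
  take U:  [Q H I object] + [H object] + [U T Q H I object]
  take T:  [Q H I object] + [H object] + [T Q H I object]
  take Q:  [Q H I object] + [H object] + [Q H I object]
  take H:  [H I object] + [H object] + [H I object]
  take I:  [I object] + [object] + [I object]
  take object:  [object] + [object] + [object]
MRO: J M K S X O U T Q H I object
speak is defined in: Q, S, X. First along the MRO is S.

S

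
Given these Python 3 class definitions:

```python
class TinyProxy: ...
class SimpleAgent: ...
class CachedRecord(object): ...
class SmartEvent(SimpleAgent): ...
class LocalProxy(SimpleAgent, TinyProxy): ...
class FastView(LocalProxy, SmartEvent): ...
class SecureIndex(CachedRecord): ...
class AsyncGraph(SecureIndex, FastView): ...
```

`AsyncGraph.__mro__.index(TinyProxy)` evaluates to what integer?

7

L[AsyncGraph] = AsyncGraph + merge(L[SecureIndex], L[FastView], [SecureIndex FastView])
  take SecureIndex:  [SecureIndex CachedRecord object] + [FastView LocalProxy SmartEvent SimpleAgent TinyProxy object] + [SecureIndex FastView]
  take CachedRecord:  [CachedRecord object] + [FastView LocalProxy SmartEvent SimpleAgent TinyProxy object] + [FastView]
  take FastView:  [object] + [FastView LocalProxy SmartEvent SimpleAgent TinyProxy object] + [FastView]
  take LocalProxy:  [object] + [LocalProxy SmartEvent SimpleAgent TinyProxy object]
  take SmartEvent:  [object] + [SmartEvent SimpleAgent TinyProxy object]
  take SimpleAgent:  [object] + [SimpleAgent TinyProxy object]
  take TinyProxy:  [object] + [TinyProxy object]
  take object:  [object] + [object]
MRO: AsyncGraph SecureIndex CachedRecord FastView LocalProxy SmartEvent SimpleAgent TinyProxy object
TinyProxy sits at index 7.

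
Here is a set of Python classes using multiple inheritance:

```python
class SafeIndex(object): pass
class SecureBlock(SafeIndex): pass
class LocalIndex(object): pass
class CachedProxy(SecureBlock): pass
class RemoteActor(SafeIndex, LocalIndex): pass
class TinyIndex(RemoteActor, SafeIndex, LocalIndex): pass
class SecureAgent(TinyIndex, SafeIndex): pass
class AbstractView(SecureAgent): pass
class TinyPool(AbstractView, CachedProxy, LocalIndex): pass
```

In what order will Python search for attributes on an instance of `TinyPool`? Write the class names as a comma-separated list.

TinyPool, AbstractView, SecureAgent, TinyIndex, RemoteActor, CachedProxy, SecureBlock, SafeIndex, LocalIndex, object

L[TinyPool] = TinyPool + merge(L[AbstractView], L[CachedProxy], L[LocalIndex], [AbstractView CachedProxy LocalIndex])
  take AbstractView:  [AbstractView SecureAgent TinyIndex RemoteActor SafeIndex LocalIndex object] + [CachedProxy SecureBlock SafeIndex object] + [LocalIndex object] + [AbstractView CachedProxy LocalIndex]
  take SecureAgent:  [SecureAgent TinyIndex RemoteActor SafeIndex LocalIndex object] + [CachedProxy SecureBlock SafeIndex object] + [LocalIndex object] + [CachedProxy LocalIndex]
  take TinyIndex:  [TinyIndex RemoteActor SafeIndex LocalIndex object] + [CachedProxy SecureBlock SafeIndex object] + [LocalIndex object] + [CachedProxy LocalIndex]
  take RemoteActor:  [RemoteActor SafeIndex LocalIndex object] + [CachedProxy SecureBlock SafeIndex object] + [LocalIndex object] + [CachedProxy LocalIndex]
  take CachedProxy:  [SafeIndex LocalIndex object] + [CachedProxy SecureBlock SafeIndex object] + [LocalIndex object] + [CachedProxy LocalIndex]
  take SecureBlock:  [SafeIndex LocalIndex object] + [SecureBlock SafeIndex object] + [LocalIndex object] + [LocalIndex]
  take SafeIndex:  [SafeIndex LocalIndex object] + [SafeIndex object] + [LocalIndex object] + [LocalIndex]
  take LocalIndex:  [LocalIndex object] + [object] + [LocalIndex object] + [LocalIndex]
  take object:  [object] + [object] + [object]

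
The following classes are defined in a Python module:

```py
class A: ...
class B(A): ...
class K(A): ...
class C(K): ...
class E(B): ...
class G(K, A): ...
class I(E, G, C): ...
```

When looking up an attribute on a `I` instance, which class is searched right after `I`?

E

L[I] = I + merge(L[E], L[G], L[C], [E G C])
  take E:  [E B A object] + [G K A object] + [C K A object] + [E G C]
  take B:  [B A object] + [G K A object] + [C K A object] + [G C]
  take G:  [A object] + [G K A object] + [C K A object] + [G C]
  take C:  [A object] + [K A object] + [C K A object] + [C]
  take K:  [A object] + [K A object] + [K A object]
  take A:  [A object] + [A object] + [A object]
  take object:  [object] + [object] + [object]
MRO: I E B G C K A object
I is at position 0; next is E.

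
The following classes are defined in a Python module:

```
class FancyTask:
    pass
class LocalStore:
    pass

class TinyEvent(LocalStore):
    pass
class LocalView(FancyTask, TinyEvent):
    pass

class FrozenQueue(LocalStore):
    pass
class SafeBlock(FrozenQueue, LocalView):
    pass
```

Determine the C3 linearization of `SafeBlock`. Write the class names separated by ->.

SafeBlock -> FrozenQueue -> LocalView -> FancyTask -> TinyEvent -> LocalStore -> object

L[SafeBlock] = SafeBlock + merge(L[FrozenQueue], L[LocalView], [FrozenQueue LocalView])
  take FrozenQueue:  [FrozenQueue LocalStore object] + [LocalView FancyTask TinyEvent LocalStore object] + [FrozenQueue LocalView]
  take LocalView:  [LocalStore object] + [LocalView FancyTask TinyEvent LocalStore object] + [LocalView]
  take FancyTask:  [LocalStore object] + [FancyTask TinyEvent LocalStore object]
  take TinyEvent:  [LocalStore object] + [TinyEvent LocalStore object]
  take LocalStore:  [LocalStore object] + [LocalStore object]
  take object:  [object] + [object]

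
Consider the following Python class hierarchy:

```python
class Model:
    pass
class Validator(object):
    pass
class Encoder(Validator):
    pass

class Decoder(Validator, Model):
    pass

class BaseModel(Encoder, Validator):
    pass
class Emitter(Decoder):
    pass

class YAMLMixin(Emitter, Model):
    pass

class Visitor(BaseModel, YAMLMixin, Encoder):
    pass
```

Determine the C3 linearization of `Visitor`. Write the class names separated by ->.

Visitor -> BaseModel -> YAMLMixin -> Encoder -> Emitter -> Decoder -> Validator -> Model -> object

L[Visitor] = Visitor + merge(L[BaseModel], L[YAMLMixin], L[Encoder], [BaseModel YAMLMixin Encoder])
  take BaseModel:  [BaseModel Encoder Validator object] + [YAMLMixin Emitter Decoder Validator Model object] + [Encoder Validator object] + [BaseModel YAMLMixin Encoder]
  take YAMLMixin:  [Encoder Validator object] + [YAMLMixin Emitter Decoder Validator Model object] + [Encoder Validator object] + [YAMLMixin Encoder]
  take Encoder:  [Encoder Validator object] + [Emitter Decoder Validator Model object] + [Encoder Validator object] + [Encoder]
  take Emitter:  [Validator object] + [Emitter Decoder Validator Model object] + [Validator object]
  take Decoder:  [Validator object] + [Decoder Validator Model object] + [Validator object]
  take Validator:  [Validator object] + [Validator Model object] + [Validator object]
  take Model:  [object] + [Model object] + [object]
  take object:  [object] + [object] + [object]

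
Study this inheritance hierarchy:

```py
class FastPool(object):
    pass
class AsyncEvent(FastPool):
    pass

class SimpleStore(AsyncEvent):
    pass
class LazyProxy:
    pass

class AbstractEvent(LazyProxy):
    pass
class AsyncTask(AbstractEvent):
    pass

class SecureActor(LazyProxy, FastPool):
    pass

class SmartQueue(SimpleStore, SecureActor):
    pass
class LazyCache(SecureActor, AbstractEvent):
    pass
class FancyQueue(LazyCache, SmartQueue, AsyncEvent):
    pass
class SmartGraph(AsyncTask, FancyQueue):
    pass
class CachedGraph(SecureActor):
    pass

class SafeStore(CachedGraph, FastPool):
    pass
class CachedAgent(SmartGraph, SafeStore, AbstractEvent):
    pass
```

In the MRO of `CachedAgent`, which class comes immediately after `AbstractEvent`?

LazyProxy

L[CachedAgent] = CachedAgent + merge(L[SmartGraph], L[SafeStore], L[AbstractEvent], [SmartGraph SafeStore AbstractEvent])
  take SmartGraph:  [SmartGraph AsyncTask FancyQueue LazyCache SmartQueue SimpleStore AsyncEvent SecureActor AbstractEvent LazyProxy FastPool object] + [SafeStore CachedGraph SecureActor LazyProxy FastPool object] + [AbstractEvent LazyProxy object] + [SmartGraph SafeStore AbstractEvent]
  take AsyncTask:  [AsyncTask FancyQueue LazyCache SmartQueue SimpleStore AsyncEvent SecureActor AbstractEvent LazyProxy FastPool object] + [SafeStore CachedGraph SecureActor LazyProxy FastPool object] + [AbstractEvent LazyProxy object] + [SafeStore AbstractEvent]
  take FancyQueue:  [FancyQueue LazyCache SmartQueue SimpleStore AsyncEvent SecureActor AbstractEvent LazyProxy FastPool object] + [SafeStore CachedGraph SecureActor LazyProxy FastPool object] + [AbstractEvent LazyProxy object] + [SafeStore AbstractEvent]
  take LazyCache:  [LazyCache SmartQueue SimpleStore AsyncEvent SecureActor AbstractEvent LazyProxy FastPool object] + [SafeStore CachedGraph SecureActor LazyProxy FastPool object] + [AbstractEvent LazyProxy object] + [SafeStore AbstractEvent]
  take SmartQueue:  [SmartQueue SimpleStore AsyncEvent SecureActor AbstractEvent LazyProxy FastPool object] + [SafeStore CachedGraph SecureActor LazyProxy FastPool object] + [AbstractEvent LazyProxy object] + [SafeStore AbstractEvent]
  take SimpleStore:  [SimpleStore AsyncEvent SecureActor AbstractEvent LazyProxy FastPool object] + [SafeStore CachedGraph SecureActor LazyProxy FastPool object] + [AbstractEvent LazyProxy object] + [SafeStore AbstractEvent]
  take AsyncEvent:  [AsyncEvent SecureActor AbstractEvent LazyProxy FastPool object] + [SafeStore CachedGraph SecureActor LazyProxy FastPool object] + [AbstractEvent LazyProxy object] + [SafeStore AbstractEvent]
  take SafeStore:  [SecureActor AbstractEvent LazyProxy FastPool object] + [SafeStore CachedGraph SecureActor LazyProxy FastPool object] + [AbstractEvent LazyProxy object] + [SafeStore AbstractEvent]
  take CachedGraph:  [SecureActor AbstractEvent LazyProxy FastPool object] + [CachedGraph SecureActor LazyProxy FastPool object] + [AbstractEvent LazyProxy object] + [AbstractEvent]
  take SecureActor:  [SecureActor AbstractEvent LazyProxy FastPool object] + [SecureActor LazyProxy FastPool object] + [AbstractEvent LazyProxy object] + [AbstractEvent]
  take AbstractEvent:  [AbstractEvent LazyProxy FastPool object] + [LazyProxy FastPool object] + [AbstractEvent LazyProxy object] + [AbstractEvent]
  take LazyProxy:  [LazyProxy FastPool object] + [LazyProxy FastPool object] + [LazyProxy object]
  take FastPool:  [FastPool object] + [FastPool object] + [object]
  take object:  [object] + [object] + [object]
MRO: CachedAgent SmartGraph AsyncTask FancyQueue LazyCache SmartQueue SimpleStore AsyncEvent SafeStore CachedGraph SecureActor AbstractEvent LazyProxy FastPool object
AbstractEvent is at position 11; next is LazyProxy.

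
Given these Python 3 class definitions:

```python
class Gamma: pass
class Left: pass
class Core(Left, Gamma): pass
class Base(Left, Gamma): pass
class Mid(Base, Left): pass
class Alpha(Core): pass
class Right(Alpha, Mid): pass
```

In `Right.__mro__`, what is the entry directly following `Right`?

Alpha

L[Right] = Right + merge(L[Alpha], L[Mid], [Alpha Mid])
  take Alpha:  [Alpha Core Left Gamma object] + [Mid Base Left Gamma object] + [Alpha Mid]
  take Core:  [Core Left Gamma object] + [Mid Base Left Gamma object] + [Mid]
  take Mid:  [Left Gamma object] + [Mid Base Left Gamma object] + [Mid]
  take Base:  [Left Gamma object] + [Base Left Gamma object]
  take Left:  [Left Gamma object] + [Left Gamma object]
  take Gamma:  [Gamma object] + [Gamma object]
  take object:  [object] + [object]
MRO: Right Alpha Core Mid Base Left Gamma object
Right is at position 0; next is Alpha.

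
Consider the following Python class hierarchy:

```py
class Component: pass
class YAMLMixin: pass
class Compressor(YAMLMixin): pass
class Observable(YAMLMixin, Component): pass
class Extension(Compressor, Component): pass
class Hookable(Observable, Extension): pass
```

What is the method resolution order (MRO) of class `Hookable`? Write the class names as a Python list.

[Hookable, Observable, Extension, Compressor, YAMLMixin, Component, object]

L[Hookable] = Hookable + merge(L[Observable], L[Extension], [Observable Extension])
  take Observable:  [Observable YAMLMixin Component object] + [Extension Compressor YAMLMixin Component object] + [Observable Extension]
  take Extension:  [YAMLMixin Component object] + [Extension Compressor YAMLMixin Component object] + [Extension]
  take Compressor:  [YAMLMixin Component object] + [Compressor YAMLMixin Component object]
  take YAMLMixin:  [YAMLMixin Component object] + [YAMLMixin Component object]
  take Component:  [Component object] + [Component object]
  take object:  [object] + [object]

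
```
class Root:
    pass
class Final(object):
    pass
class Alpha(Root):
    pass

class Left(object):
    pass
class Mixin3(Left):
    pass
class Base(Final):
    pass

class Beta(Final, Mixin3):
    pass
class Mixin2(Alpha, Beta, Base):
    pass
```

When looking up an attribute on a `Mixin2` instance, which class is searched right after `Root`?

L[Mixin2] = Mixin2 + merge(L[Alpha], L[Beta], L[Base], [Alpha Beta Base])
  take Alpha:  [Alpha Root object] + [Beta Final Mixin3 Left object] + [Base Final object] + [Alpha Beta Base]
  take Root:  [Root object] + [Beta Final Mixin3 Left object] + [Base Final object] + [Beta Base]
  take Beta:  [object] + [Beta Final Mixin3 Left object] + [Base Final object] + [Beta Base]
  take Base:  [object] + [Final Mixin3 Left object] + [Base Final object] + [Base]
  take Final:  [object] + [Final Mixin3 Left object] + [Final object]
  take Mixin3:  [object] + [Mixin3 Left object] + [object]
  take Left:  [object] + [Left object] + [object]
  take object:  [object] + [object] + [object]
MRO: Mixin2 Alpha Root Beta Base Final Mixin3 Left object
Root is at position 2; next is Beta.

Beta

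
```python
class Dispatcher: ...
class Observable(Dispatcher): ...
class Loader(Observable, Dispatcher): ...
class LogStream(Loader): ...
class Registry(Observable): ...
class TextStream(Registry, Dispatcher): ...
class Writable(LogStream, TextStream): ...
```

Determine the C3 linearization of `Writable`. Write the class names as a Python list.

L[Writable] = Writable + merge(L[LogStream], L[TextStream], [LogStream TextStream])
  take LogStream:  [LogStream Loader Observable Dispatcher object] + [TextStream Registry Observable Dispatcher object] + [LogStream TextStream]
  take Loader:  [Loader Observable Dispatcher object] + [TextStream Registry Observable Dispatcher object] + [TextStream]
  take TextStream:  [Observable Dispatcher object] + [TextStream Registry Observable Dispatcher object] + [TextStream]
  take Registry:  [Observable Dispatcher object] + [Registry Observable Dispatcher object]
  take Observable:  [Observable Dispatcher object] + [Observable Dispatcher object]
  take Dispatcher:  [Dispatcher object] + [Dispatcher object]
  take object:  [object] + [object]

[Writable, LogStream, Loader, TextStream, Registry, Observable, Dispatcher, object]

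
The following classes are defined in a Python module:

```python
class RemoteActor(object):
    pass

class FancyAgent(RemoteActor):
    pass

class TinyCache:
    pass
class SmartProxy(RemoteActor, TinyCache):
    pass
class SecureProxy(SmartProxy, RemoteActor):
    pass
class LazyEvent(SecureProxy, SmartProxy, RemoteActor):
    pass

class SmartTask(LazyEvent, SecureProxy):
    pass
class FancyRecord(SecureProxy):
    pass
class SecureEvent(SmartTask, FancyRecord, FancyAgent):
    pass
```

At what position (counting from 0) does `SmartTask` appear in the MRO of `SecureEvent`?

L[SecureEvent] = SecureEvent + merge(L[SmartTask], L[FancyRecord], L[FancyAgent], [SmartTask FancyRecord FancyAgent])
  take SmartTask:  [SmartTask LazyEvent SecureProxy SmartProxy RemoteActor TinyCache object] + [FancyRecord SecureProxy SmartProxy RemoteActor TinyCache object] + [FancyAgent RemoteActor object] + [SmartTask FancyRecord FancyAgent]
  take LazyEvent:  [LazyEvent SecureProxy SmartProxy RemoteActor TinyCache object] + [FancyRecord SecureProxy SmartProxy RemoteActor TinyCache object] + [FancyAgent RemoteActor object] + [FancyRecord FancyAgent]
  take FancyRecord:  [SecureProxy SmartProxy RemoteActor TinyCache object] + [FancyRecord SecureProxy SmartProxy RemoteActor TinyCache object] + [FancyAgent RemoteActor object] + [FancyRecord FancyAgent]
  take SecureProxy:  [SecureProxy SmartProxy RemoteActor TinyCache object] + [SecureProxy SmartProxy RemoteActor TinyCache object] + [FancyAgent RemoteActor object] + [FancyAgent]
  take SmartProxy:  [SmartProxy RemoteActor TinyCache object] + [SmartProxy RemoteActor TinyCache object] + [FancyAgent RemoteActor object] + [FancyAgent]
  take FancyAgent:  [RemoteActor TinyCache object] + [RemoteActor TinyCache object] + [FancyAgent RemoteActor object] + [FancyAgent]
  take RemoteActor:  [RemoteActor TinyCache object] + [RemoteActor TinyCache object] + [RemoteActor object]
  take TinyCache:  [TinyCache object] + [TinyCache object] + [object]
  take object:  [object] + [object] + [object]
MRO: SecureEvent SmartTask LazyEvent FancyRecord SecureProxy SmartProxy FancyAgent RemoteActor TinyCache object
SmartTask sits at index 1.

1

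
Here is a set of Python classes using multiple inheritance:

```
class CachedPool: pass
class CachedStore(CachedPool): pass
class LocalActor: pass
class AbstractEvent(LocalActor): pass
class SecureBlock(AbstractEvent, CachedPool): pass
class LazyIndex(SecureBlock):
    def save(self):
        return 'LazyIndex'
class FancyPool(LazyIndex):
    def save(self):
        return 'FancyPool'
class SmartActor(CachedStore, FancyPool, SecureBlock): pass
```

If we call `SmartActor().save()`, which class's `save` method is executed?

FancyPool

L[SmartActor] = SmartActor + merge(L[CachedStore], L[FancyPool], L[SecureBlock], [CachedStore FancyPool SecureBlock])
  take CachedStore:  [CachedStore CachedPool object] + [FancyPool LazyIndex SecureBlock AbstractEvent LocalActor CachedPool object] + [SecureBlock AbstractEvent LocalActor CachedPool object] + [CachedStore FancyPool SecureBlock]
  take FancyPool:  [CachedPool object] + [FancyPool LazyIndex SecureBlock AbstractEvent LocalActor CachedPool object] + [SecureBlock AbstractEvent LocalActor CachedPool object] + [FancyPool SecureBlock]
  take LazyIndex:  [CachedPool object] + [LazyIndex SecureBlock AbstractEvent LocalActor CachedPool object] + [SecureBlock AbstractEvent LocalActor CachedPool object] + [SecureBlock]
  take SecureBlock:  [CachedPool object] + [SecureBlock AbstractEvent LocalActor CachedPool object] + [SecureBlock AbstractEvent LocalActor CachedPool object] + [SecureBlock]
  take AbstractEvent:  [CachedPool object] + [AbstractEvent LocalActor CachedPool object] + [AbstractEvent LocalActor CachedPool object]
  take LocalActor:  [CachedPool object] + [LocalActor CachedPool object] + [LocalActor CachedPool object]
  take CachedPool:  [CachedPool object] + [CachedPool object] + [CachedPool object]
  take object:  [object] + [object] + [object]
MRO: SmartActor CachedStore FancyPool LazyIndex SecureBlock AbstractEvent LocalActor CachedPool object
save is defined in: FancyPool, LazyIndex. First along the MRO is FancyPool.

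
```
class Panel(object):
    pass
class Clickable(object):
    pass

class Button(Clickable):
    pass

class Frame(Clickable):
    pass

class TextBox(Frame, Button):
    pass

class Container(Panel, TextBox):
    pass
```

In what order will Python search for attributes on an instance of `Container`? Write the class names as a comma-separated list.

L[Container] = Container + merge(L[Panel], L[TextBox], [Panel TextBox])
  take Panel:  [Panel object] + [TextBox Frame Button Clickable object] + [Panel TextBox]
  take TextBox:  [object] + [TextBox Frame Button Clickable object] + [TextBox]
  take Frame:  [object] + [Frame Button Clickable object]
  take Button:  [object] + [Button Clickable object]
  take Clickable:  [object] + [Clickable object]
  take object:  [object] + [object]

Container, Panel, TextBox, Frame, Button, Clickable, object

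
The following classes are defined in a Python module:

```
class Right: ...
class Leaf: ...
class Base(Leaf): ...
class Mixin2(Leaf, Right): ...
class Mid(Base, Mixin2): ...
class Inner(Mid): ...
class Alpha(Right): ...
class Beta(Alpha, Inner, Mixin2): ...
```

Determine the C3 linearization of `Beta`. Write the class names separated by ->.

Beta -> Alpha -> Inner -> Mid -> Base -> Mixin2 -> Leaf -> Right -> object

L[Beta] = Beta + merge(L[Alpha], L[Inner], L[Mixin2], [Alpha Inner Mixin2])
  take Alpha:  [Alpha Right object] + [Inner Mid Base Mixin2 Leaf Right object] + [Mixin2 Leaf Right object] + [Alpha Inner Mixin2]
  take Inner:  [Right object] + [Inner Mid Base Mixin2 Leaf Right object] + [Mixin2 Leaf Right object] + [Inner Mixin2]
  take Mid:  [Right object] + [Mid Base Mixin2 Leaf Right object] + [Mixin2 Leaf Right object] + [Mixin2]
  take Base:  [Right object] + [Base Mixin2 Leaf Right object] + [Mixin2 Leaf Right object] + [Mixin2]
  take Mixin2:  [Right object] + [Mixin2 Leaf Right object] + [Mixin2 Leaf Right object] + [Mixin2]
  take Leaf:  [Right object] + [Leaf Right object] + [Leaf Right object]
  take Right:  [Right object] + [Right object] + [Right object]
  take object:  [object] + [object] + [object]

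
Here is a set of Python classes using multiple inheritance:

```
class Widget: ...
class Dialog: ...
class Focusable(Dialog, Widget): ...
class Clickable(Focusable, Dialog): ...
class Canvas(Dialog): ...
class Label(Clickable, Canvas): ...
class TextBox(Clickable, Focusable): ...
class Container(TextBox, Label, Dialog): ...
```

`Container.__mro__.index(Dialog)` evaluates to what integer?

L[Container] = Container + merge(L[TextBox], L[Label], L[Dialog], [TextBox Label Dialog])
  take TextBox:  [TextBox Clickable Focusable Dialog Widget object] + [Label Clickable Focusable Canvas Dialog Widget object] + [Dialog object] + [TextBox Label Dialog]
  take Label:  [Clickable Focusable Dialog Widget object] + [Label Clickable Focusable Canvas Dialog Widget object] + [Dialog object] + [Label Dialog]
  take Clickable:  [Clickable Focusable Dialog Widget object] + [Clickable Focusable Canvas Dialog Widget object] + [Dialog object] + [Dialog]
  take Focusable:  [Focusable Dialog Widget object] + [Focusable Canvas Dialog Widget object] + [Dialog object] + [Dialog]
  take Canvas:  [Dialog Widget object] + [Canvas Dialog Widget object] + [Dialog object] + [Dialog]
  take Dialog:  [Dialog Widget object] + [Dialog Widget object] + [Dialog object] + [Dialog]
  take Widget:  [Widget object] + [Widget object] + [object]
  take object:  [object] + [object] + [object]
MRO: Container TextBox Label Clickable Focusable Canvas Dialog Widget object
Dialog sits at index 6.

6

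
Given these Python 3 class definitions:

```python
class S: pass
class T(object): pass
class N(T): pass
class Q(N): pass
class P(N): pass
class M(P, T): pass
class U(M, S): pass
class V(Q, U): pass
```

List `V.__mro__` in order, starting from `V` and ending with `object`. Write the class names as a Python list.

[V, Q, U, M, P, N, T, S, object]

L[V] = V + merge(L[Q], L[U], [Q U])
  take Q:  [Q N T object] + [U M P N T S object] + [Q U]
  take U:  [N T object] + [U M P N T S object] + [U]
  take M:  [N T object] + [M P N T S object]
  take P:  [N T object] + [P N T S object]
  take N:  [N T object] + [N T S object]
  take T:  [T object] + [T S object]
  take S:  [object] + [S object]
  take object:  [object] + [object]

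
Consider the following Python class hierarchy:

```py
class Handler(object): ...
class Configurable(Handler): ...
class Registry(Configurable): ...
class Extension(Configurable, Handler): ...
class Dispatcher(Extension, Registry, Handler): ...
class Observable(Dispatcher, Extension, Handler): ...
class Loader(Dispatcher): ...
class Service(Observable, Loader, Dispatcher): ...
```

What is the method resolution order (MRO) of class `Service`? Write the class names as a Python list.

[Service, Observable, Loader, Dispatcher, Extension, Registry, Configurable, Handler, object]

L[Service] = Service + merge(L[Observable], L[Loader], L[Dispatcher], [Observable Loader Dispatcher])
  take Observable:  [Observable Dispatcher Extension Registry Configurable Handler object] + [Loader Dispatcher Extension Registry Configurable Handler object] + [Dispatcher Extension Registry Configurable Handler object] + [Observable Loader Dispatcher]
  take Loader:  [Dispatcher Extension Registry Configurable Handler object] + [Loader Dispatcher Extension Registry Configurable Handler object] + [Dispatcher Extension Registry Configurable Handler object] + [Loader Dispatcher]
  take Dispatcher:  [Dispatcher Extension Registry Configurable Handler object] + [Dispatcher Extension Registry Configurable Handler object] + [Dispatcher Extension Registry Configurable Handler object] + [Dispatcher]
  take Extension:  [Extension Registry Configurable Handler object] + [Extension Registry Configurable Handler object] + [Extension Registry Configurable Handler object]
  take Registry:  [Registry Configurable Handler object] + [Registry Configurable Handler object] + [Registry Configurable Handler object]
  take Configurable:  [Configurable Handler object] + [Configurable Handler object] + [Configurable Handler object]
  take Handler:  [Handler object] + [Handler object] + [Handler object]
  take object:  [object] + [object] + [object]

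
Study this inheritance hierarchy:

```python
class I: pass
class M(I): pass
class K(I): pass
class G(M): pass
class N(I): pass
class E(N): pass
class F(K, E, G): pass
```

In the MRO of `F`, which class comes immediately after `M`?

L[F] = F + merge(L[K], L[E], L[G], [K E G])
  take K:  [K I object] + [E N I object] + [G M I object] + [K E G]
  take E:  [I object] + [E N I object] + [G M I object] + [E G]
  take N:  [I object] + [N I object] + [G M I object] + [G]
  take G:  [I object] + [I object] + [G M I object] + [G]
  take M:  [I object] + [I object] + [M I object]
  take I:  [I object] + [I object] + [I object]
  take object:  [object] + [object] + [object]
MRO: F K E N G M I object
M is at position 5; next is I.

I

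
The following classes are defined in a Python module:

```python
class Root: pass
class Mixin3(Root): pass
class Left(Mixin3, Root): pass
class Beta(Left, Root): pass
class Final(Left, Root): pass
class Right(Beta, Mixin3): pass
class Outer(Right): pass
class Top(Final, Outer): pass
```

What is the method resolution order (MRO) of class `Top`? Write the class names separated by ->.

Top -> Final -> Outer -> Right -> Beta -> Left -> Mixin3 -> Root -> object

L[Top] = Top + merge(L[Final], L[Outer], [Final Outer])
  take Final:  [Final Left Mixin3 Root object] + [Outer Right Beta Left Mixin3 Root object] + [Final Outer]
  take Outer:  [Left Mixin3 Root object] + [Outer Right Beta Left Mixin3 Root object] + [Outer]
  take Right:  [Left Mixin3 Root object] + [Right Beta Left Mixin3 Root object]
  take Beta:  [Left Mixin3 Root object] + [Beta Left Mixin3 Root object]
  take Left:  [Left Mixin3 Root object] + [Left Mixin3 Root object]
  take Mixin3:  [Mixin3 Root object] + [Mixin3 Root object]
  take Root:  [Root object] + [Root object]
  take object:  [object] + [object]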